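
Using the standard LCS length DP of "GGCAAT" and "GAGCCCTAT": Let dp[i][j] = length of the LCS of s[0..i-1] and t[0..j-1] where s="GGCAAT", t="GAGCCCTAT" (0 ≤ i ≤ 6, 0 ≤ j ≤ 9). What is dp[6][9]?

5

   ''  G  A  G  C  C  C  T  A  T
''  0  0  0  0  0  0  0  0  0  0
 G  0  1  1  1  1  1  1  1  1  1
 G  0  1  1  2  2  2  2  2  2  2
 C  0  1  1  2  3  3  3  3  3  3
 A  0  1  2  2  3  3  3  3  4  4
 A  0  1  2  2  3  3  3  3  4  4
 T  0  1  2  2  3  3  3  4  4  5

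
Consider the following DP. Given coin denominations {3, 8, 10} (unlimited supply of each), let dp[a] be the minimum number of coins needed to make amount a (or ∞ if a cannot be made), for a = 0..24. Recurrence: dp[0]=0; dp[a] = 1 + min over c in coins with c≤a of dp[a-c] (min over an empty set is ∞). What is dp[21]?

3

 a  0  1  2  3  4  5  6  7  8  9 10 11 12 13 14 15 16 17 18 19 20 21 22 23 24
dp  0  -  -  1  -  -  2  -  1  3  1  2  4  2  3  5  2  4  2  3  2  3  4  3  3
(- denotes ∞ / unreachable)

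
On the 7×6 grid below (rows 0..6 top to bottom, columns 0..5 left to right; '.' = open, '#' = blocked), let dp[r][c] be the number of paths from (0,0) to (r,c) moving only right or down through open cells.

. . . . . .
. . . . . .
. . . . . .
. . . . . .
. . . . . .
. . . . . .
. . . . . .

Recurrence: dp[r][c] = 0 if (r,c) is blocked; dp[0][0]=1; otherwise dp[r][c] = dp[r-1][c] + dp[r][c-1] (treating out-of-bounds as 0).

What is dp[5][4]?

r\c   0   1   2   3   4   5
  0   1   1   1   1   1   1
  1   1   2   3   4   5   6
  2   1   3   6  10  15  21
  3   1   4  10  20  35  56
  4   1   5  15  35  70 126
  5   1   6  21  56 126 252
  6   1   7  28  84 210 462

126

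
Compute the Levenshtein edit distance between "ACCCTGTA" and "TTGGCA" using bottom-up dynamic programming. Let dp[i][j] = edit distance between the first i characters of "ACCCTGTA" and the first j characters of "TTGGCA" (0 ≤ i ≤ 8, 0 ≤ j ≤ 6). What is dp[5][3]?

   ''  T  T  G  G  C  A
''  0  1  2  3  4  5  6
 A  1  1  2  3  4  5  5
 C  2  2  2  3  4  4  5
 C  3  3  3  3  4  4  5
 C  4  4  4  4  4  4  5
 T  5  4  4  5  5  5  5
 G  6  5  5  4  5  6  6
 T  7  6  5  5  5  6  7
 A  8  7  6  6  6  6  6

5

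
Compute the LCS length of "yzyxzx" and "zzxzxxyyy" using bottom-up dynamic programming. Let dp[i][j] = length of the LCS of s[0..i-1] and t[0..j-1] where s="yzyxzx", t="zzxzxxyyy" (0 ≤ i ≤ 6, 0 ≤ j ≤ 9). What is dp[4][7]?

   ''  z  z  x  z  x  x  y  y  y
''  0  0  0  0  0  0  0  0  0  0
 y  0  0  0  0  0  0  0  1  1  1
 z  0  1  1  1  1  1  1  1  1  1
 y  0  1  1  1  1  1  1  2  2  2
 x  0  1  1  2  2  2  2  2  2  2
 z  0  1  2  2  3  3  3  3  3  3
 x  0  1  2  3  3  4  4  4  4  4

2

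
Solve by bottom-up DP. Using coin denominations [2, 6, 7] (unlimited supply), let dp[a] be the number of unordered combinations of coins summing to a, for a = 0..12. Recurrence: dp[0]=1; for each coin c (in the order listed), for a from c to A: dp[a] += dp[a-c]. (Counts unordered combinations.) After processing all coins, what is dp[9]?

after  coin     0     1     2     3     4     5     6     7     8     9    10    11    12
          2     1     0     1     0     1     0     1     0     1     0     1     0     1
          6     1     0     1     0     1     0     2     0     2     0     2     0     3
          7     1     0     1     0     1     0     2     1     2     1     2     1     3

1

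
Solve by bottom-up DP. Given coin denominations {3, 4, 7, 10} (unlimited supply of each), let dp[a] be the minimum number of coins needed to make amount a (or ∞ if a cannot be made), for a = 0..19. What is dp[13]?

 a  0  1  2  3  4  5  6  7  8  9 10 11 12 13 14 15 16 17 18 19
dp  0  -  -  1  1  -  2  1  2  3  1  2  3  2  2  3  3  2  3  4
(- denotes ∞ / unreachable)

2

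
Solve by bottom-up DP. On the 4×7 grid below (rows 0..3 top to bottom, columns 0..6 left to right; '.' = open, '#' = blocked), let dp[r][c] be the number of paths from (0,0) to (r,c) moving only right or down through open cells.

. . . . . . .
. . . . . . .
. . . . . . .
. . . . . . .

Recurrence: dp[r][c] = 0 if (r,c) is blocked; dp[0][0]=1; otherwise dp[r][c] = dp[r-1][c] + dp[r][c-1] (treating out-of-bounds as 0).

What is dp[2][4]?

15

r\c   0   1   2   3   4   5   6
  0   1   1   1   1   1   1   1
  1   1   2   3   4   5   6   7
  2   1   3   6  10  15  21  28
  3   1   4  10  20  35  56  84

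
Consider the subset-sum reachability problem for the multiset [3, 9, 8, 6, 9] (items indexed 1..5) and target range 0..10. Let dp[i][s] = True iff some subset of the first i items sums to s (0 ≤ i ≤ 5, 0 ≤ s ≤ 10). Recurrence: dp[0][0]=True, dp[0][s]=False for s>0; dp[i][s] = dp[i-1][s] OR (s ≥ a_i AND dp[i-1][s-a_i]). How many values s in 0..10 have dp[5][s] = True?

5

i\s   0   1   2   3   4   5   6   7   8   9  10
  0   T   F   F   F   F   F   F   F   F   F   F
  1   T   F   F   T   F   F   F   F   F   F   F
  2   T   F   F   T   F   F   F   F   F   T   F
  3   T   F   F   T   F   F   F   F   T   T   F
  4   T   F   F   T   F   F   T   F   T   T   F
  5   T   F   F   T   F   F   T   F   T   T   F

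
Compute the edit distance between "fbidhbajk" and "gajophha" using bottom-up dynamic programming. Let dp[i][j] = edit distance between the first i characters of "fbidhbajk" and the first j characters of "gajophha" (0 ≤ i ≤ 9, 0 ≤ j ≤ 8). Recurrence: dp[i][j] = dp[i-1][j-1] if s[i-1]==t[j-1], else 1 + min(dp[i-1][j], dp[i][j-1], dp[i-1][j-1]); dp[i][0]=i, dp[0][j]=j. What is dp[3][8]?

   ''  g  a  j  o  p  h  h  a
''  0  1  2  3  4  5  6  7  8
 f  1  1  2  3  4  5  6  7  8
 b  2  2  2  3  4  5  6  7  8
 i  3  3  3  3  4  5  6  7  8
 d  4  4  4  4  4  5  6  7  8
 h  5  5  5  5  5  5  5  6  7
 b  6  6  6  6  6  6  6  6  7
 a  7  7  6  7  7  7  7  7  6
 j  8  8  7  6  7  8  8  8  7
 k  9  9  8  7  7  8  9  9  8

8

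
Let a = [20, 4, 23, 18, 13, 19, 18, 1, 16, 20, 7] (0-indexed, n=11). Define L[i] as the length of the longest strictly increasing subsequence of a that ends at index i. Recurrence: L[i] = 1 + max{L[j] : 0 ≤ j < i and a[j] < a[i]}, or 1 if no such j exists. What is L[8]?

   i    0    1    2    3    4    5    6    7    8    9   10
a[i]   20    4   23   18   13   19   18    1   16   20    7
L[i]    1    1    2    2    2    3    3    1    3    4    2

3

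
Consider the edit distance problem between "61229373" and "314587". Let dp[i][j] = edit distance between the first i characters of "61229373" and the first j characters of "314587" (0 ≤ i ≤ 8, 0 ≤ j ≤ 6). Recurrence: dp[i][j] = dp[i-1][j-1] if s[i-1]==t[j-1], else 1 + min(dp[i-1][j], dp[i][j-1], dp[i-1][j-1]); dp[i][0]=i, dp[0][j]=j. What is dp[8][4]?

   ''  3  1  4  5  8  7
''  0  1  2  3  4  5  6
 6  1  1  2  3  4  5  6
 1  2  2  1  2  3  4  5
 2  3  3  2  2  3  4  5
 2  4  4  3  3  3  4  5
 9  5  5  4  4  4  4  5
 3  6  5  5  5  5  5  5
 7  7  6  6  6  6  6  5
 3  8  7  7  7  7  7  6

7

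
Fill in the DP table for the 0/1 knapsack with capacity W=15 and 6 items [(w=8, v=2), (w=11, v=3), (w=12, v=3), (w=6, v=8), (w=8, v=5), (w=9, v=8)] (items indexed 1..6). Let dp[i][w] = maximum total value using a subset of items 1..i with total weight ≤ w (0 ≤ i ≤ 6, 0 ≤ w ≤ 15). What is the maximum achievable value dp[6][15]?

16

i\w   0   1   2   3   4   5   6   7   8   9  10  11  12  13  14  15
  0   0   0   0   0   0   0   0   0   0   0   0   0   0   0   0   0
  1   0   0   0   0   0   0   0   0   2   2   2   2   2   2   2   2
  2   0   0   0   0   0   0   0   0   2   2   2   3   3   3   3   3
  3   0   0   0   0   0   0   0   0   2   2   2   3   3   3   3   3
  4   0   0   0   0   0   0   8   8   8   8   8   8   8   8  10  10
  5   0   0   0   0   0   0   8   8   8   8   8   8   8   8  13  13
  6   0   0   0   0   0   0   8   8   8   8   8   8   8   8  13  16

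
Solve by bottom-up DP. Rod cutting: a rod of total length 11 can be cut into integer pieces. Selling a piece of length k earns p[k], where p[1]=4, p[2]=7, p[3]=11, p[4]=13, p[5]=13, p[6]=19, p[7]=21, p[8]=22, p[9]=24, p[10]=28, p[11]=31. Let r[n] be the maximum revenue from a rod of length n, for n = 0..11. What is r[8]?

32

   n    0    1    2    3    4    5    6    7    8    9   10   11
r[n]    0    4    8   12   16   20   24   28   32   36   40   44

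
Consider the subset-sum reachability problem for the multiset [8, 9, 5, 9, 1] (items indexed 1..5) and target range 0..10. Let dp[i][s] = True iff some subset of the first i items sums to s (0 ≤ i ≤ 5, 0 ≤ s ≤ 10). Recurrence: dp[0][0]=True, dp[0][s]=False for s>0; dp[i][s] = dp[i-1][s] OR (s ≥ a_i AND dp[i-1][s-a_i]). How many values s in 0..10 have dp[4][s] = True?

i\s   0   1   2   3   4   5   6   7   8   9  10
  0   T   F   F   F   F   F   F   F   F   F   F
  1   T   F   F   F   F   F   F   F   T   F   F
  2   T   F   F   F   F   F   F   F   T   T   F
  3   T   F   F   F   F   T   F   F   T   T   F
  4   T   F   F   F   F   T   F   F   T   T   F
  5   T   T   F   F   F   T   T   F   T   T   T

4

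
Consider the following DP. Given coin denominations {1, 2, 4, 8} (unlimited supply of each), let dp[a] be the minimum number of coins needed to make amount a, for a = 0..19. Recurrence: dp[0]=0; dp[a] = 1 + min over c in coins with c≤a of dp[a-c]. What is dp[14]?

 a  0  1  2  3  4  5  6  7  8  9 10 11 12 13 14 15 16 17 18 19
dp  0  1  1  2  1  2  2  3  1  2  2  3  2  3  3  4  2  3  3  4

3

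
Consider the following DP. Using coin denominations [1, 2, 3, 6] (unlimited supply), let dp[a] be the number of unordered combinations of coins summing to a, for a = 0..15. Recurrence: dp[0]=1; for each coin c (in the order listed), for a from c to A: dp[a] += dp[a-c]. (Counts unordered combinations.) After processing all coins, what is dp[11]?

after  coin     0     1     2     3     4     5     6     7     8     9    10    11    12    13    14    15
          1     1     1     1     1     1     1     1     1     1     1     1     1     1     1     1     1
          2     1     1     2     2     3     3     4     4     5     5     6     6     7     7     8     8
          3     1     1     2     3     4     5     7     8    10    12    14    16    19    21    24    27
          6     1     1     2     3     4     5     8     9    12    15    18    21    27    30    36    42

21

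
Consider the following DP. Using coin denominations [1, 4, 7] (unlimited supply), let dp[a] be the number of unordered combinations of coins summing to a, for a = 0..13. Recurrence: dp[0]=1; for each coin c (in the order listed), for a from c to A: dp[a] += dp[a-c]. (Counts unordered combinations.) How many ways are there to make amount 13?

6

after  coin     0     1     2     3     4     5     6     7     8     9    10    11    12    13
          1     1     1     1     1     1     1     1     1     1     1     1     1     1     1
          4     1     1     1     1     2     2     2     2     3     3     3     3     4     4
          7     1     1     1     1     2     2     2     3     4     4     4     5     6     6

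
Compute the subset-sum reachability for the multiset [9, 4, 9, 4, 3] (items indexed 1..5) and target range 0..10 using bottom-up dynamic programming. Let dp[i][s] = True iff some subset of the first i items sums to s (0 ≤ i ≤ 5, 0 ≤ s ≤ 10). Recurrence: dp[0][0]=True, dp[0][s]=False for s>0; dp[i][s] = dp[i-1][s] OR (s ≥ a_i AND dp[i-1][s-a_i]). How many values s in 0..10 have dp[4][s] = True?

4

i\s   0   1   2   3   4   5   6   7   8   9  10
  0   T   F   F   F   F   F   F   F   F   F   F
  1   T   F   F   F   F   F   F   F   F   T   F
  2   T   F   F   F   T   F   F   F   F   T   F
  3   T   F   F   F   T   F   F   F   F   T   F
  4   T   F   F   F   T   F   F   F   T   T   F
  5   T   F   F   T   T   F   F   T   T   T   F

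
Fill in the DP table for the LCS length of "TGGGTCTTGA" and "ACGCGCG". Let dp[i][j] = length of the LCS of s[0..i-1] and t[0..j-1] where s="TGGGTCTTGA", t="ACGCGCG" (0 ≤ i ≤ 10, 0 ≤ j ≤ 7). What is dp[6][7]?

   ''  A  C  G  C  G  C  G
''  0  0  0  0  0  0  0  0
 T  0  0  0  0  0  0  0  0
 G  0  0  0  1  1  1  1  1
 G  0  0  0  1  1  2  2  2
 G  0  0  0  1  1  2  2  3
 T  0  0  0  1  1  2  2  3
 C  0  0  1  1  2  2  3  3
 T  0  0  1  1  2  2  3  3
 T  0  0  1  1  2  2  3  3
 G  0  0  1  2  2  3  3  4
 A  0  1  1  2  2  3  3  4

3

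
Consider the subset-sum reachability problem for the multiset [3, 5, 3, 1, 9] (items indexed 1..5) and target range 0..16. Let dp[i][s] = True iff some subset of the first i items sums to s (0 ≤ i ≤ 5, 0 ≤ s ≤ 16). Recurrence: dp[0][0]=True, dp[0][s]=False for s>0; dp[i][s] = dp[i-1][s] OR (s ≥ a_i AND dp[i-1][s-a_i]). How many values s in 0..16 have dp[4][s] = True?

11

i\s   0   1   2   3   4   5   6   7   8   9  10  11  12  13  14  15  16
  0   T   F   F   F   F   F   F   F   F   F   F   F   F   F   F   F   F
  1   T   F   F   T   F   F   F   F   F   F   F   F   F   F   F   F   F
  2   T   F   F   T   F   T   F   F   T   F   F   F   F   F   F   F   F
  3   T   F   F   T   F   T   T   F   T   F   F   T   F   F   F   F   F
  4   T   T   F   T   T   T   T   T   T   T   F   T   T   F   F   F   F
  5   T   T   F   T   T   T   T   T   T   T   T   T   T   T   T   T   T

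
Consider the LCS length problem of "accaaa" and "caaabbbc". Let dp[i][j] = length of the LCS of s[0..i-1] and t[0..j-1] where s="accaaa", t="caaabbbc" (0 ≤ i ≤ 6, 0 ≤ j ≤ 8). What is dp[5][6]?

   ''  c  a  a  a  b  b  b  c
''  0  0  0  0  0  0  0  0  0
 a  0  0  1  1  1  1  1  1  1
 c  0  1  1  1  1  1  1  1  2
 c  0  1  1  1  1  1  1  1  2
 a  0  1  2  2  2  2  2  2  2
 a  0  1  2  3  3  3  3  3  3
 a  0  1  2  3  4  4  4  4  4

3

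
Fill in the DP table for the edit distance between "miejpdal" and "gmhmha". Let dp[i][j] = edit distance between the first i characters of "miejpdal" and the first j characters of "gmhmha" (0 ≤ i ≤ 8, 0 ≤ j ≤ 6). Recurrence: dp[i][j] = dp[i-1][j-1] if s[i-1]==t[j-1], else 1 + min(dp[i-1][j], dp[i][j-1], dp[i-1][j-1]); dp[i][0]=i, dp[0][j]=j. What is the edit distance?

   ''  g  m  h  m  h  a
''  0  1  2  3  4  5  6
 m  1  1  1  2  3  4  5
 i  2  2  2  2  3  4  5
 e  3  3  3  3  3  4  5
 j  4  4  4  4  4  4  5
 p  5  5  5  5  5  5  5
 d  6  6  6  6  6  6  6
 a  7  7  7  7  7  7  6
 l  8  8  8  8  8  8  7

7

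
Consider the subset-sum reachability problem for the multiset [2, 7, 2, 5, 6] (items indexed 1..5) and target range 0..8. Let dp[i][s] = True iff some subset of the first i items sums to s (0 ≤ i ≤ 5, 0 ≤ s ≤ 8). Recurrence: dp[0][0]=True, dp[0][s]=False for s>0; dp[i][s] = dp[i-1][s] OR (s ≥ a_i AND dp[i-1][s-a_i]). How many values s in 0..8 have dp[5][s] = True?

7

i\s   0   1   2   3   4   5   6   7   8
  0   T   F   F   F   F   F   F   F   F
  1   T   F   T   F   F   F   F   F   F
  2   T   F   T   F   F   F   F   T   F
  3   T   F   T   F   T   F   F   T   F
  4   T   F   T   F   T   T   F   T   F
  5   T   F   T   F   T   T   T   T   T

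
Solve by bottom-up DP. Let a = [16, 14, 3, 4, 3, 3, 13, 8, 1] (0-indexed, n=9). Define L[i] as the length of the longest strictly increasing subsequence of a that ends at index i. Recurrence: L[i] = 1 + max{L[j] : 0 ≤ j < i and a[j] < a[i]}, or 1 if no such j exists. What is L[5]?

   i    0    1    2    3    4    5    6    7    8
a[i]   16   14    3    4    3    3   13    8    1
L[i]    1    1    1    2    1    1    3    3    1

1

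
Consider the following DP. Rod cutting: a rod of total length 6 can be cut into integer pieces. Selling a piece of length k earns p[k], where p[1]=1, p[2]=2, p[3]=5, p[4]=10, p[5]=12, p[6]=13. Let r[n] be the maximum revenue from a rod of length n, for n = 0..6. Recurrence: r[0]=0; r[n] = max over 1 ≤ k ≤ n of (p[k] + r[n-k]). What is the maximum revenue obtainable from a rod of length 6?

13

   n    0    1    2    3    4    5    6
r[n]    0    1    2    5   10   12   13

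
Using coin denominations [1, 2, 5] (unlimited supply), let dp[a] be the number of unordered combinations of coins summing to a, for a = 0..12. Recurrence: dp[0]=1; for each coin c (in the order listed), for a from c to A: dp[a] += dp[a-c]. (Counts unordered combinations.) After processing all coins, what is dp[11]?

11

after  coin     0     1     2     3     4     5     6     7     8     9    10    11    12
          1     1     1     1     1     1     1     1     1     1     1     1     1     1
          2     1     1     2     2     3     3     4     4     5     5     6     6     7
          5     1     1     2     2     3     4     5     6     7     8    10    11    13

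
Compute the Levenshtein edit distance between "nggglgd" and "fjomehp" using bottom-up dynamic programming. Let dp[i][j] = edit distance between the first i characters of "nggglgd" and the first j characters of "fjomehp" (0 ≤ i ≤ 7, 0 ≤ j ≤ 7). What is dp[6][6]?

   ''  f  j  o  m  e  h  p
''  0  1  2  3  4  5  6  7
 n  1  1  2  3  4  5  6  7
 g  2  2  2  3  4  5  6  7
 g  3  3  3  3  4  5  6  7
 g  4  4  4  4  4  5  6  7
 l  5  5  5  5  5  5  6  7
 g  6  6  6  6  6  6  6  7
 d  7  7  7  7  7  7  7  7

6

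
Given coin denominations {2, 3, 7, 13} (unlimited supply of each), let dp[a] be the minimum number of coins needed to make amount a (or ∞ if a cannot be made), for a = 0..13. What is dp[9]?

 a  0  1  2  3  4  5  6  7  8  9 10 11 12 13
dp  0  -  1  1  2  2  2  1  3  2  2  3  3  1
(- denotes ∞ / unreachable)

2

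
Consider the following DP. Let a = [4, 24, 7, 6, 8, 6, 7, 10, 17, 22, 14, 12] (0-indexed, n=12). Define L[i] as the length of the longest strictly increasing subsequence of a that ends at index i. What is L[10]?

5

   i    0    1    2    3    4    5    6    7    8    9   10   11
a[i]    4   24    7    6    8    6    7   10   17   22   14   12
L[i]    1    2    2    2    3    2    3    4    5    6    5    5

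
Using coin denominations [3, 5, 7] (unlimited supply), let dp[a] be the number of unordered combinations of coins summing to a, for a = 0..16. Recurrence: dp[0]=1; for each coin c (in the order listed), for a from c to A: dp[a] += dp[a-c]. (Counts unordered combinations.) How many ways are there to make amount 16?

2

after  coin     0     1     2     3     4     5     6     7     8     9    10    11    12    13    14    15    16
          3     1     0     0     1     0     0     1     0     0     1     0     0     1     0     0     1     0
          5     1     0     0     1     0     1     1     0     1     1     1     1     1     1     1     2     1
          7     1     0     0     1     0     1     1     1     1     1     2     1     2     2     2     3     2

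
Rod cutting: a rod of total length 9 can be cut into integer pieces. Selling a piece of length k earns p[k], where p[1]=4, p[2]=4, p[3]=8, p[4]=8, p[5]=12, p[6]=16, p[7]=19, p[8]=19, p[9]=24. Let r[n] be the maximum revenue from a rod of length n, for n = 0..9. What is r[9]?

   n    0    1    2    3    4    5    6    7    8    9
r[n]    0    4    8   12   16   20   24   28   32   36

36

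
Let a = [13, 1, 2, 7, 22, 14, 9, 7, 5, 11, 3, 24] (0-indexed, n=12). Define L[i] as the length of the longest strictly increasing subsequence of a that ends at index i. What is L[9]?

5

   i    0    1    2    3    4    5    6    7    8    9   10   11
a[i]   13    1    2    7   22   14    9    7    5   11    3   24
L[i]    1    1    2    3    4    4    4    3    3    5    3    6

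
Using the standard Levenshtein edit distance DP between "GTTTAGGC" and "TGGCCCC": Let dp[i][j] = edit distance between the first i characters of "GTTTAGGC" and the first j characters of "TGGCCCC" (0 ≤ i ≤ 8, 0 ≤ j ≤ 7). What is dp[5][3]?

   ''  T  G  G  C  C  C  C
''  0  1  2  3  4  5  6  7
 G  1  1  1  2  3  4  5  6
 T  2  1  2  2  3  4  5  6
 T  3  2  2  3  3  4  5  6
 T  4  3  3  3  4  4  5  6
 A  5  4  4  4  4  5  5  6
 G  6  5  4  4  5  5  6  6
 G  7  6  5  4  5  6  6  7
 C  8  7  6  5  4  5  6  6

4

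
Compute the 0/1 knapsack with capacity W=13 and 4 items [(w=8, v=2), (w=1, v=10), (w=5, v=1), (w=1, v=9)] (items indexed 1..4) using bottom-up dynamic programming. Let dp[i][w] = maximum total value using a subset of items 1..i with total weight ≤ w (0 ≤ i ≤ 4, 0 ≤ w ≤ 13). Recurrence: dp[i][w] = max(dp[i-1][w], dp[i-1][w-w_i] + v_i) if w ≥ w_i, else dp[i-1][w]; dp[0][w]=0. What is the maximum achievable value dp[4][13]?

21

i\w   0   1   2   3   4   5   6   7   8   9  10  11  12  13
  0   0   0   0   0   0   0   0   0   0   0   0   0   0   0
  1   0   0   0   0   0   0   0   0   2   2   2   2   2   2
  2   0  10  10  10  10  10  10  10  10  12  12  12  12  12
  3   0  10  10  10  10  10  11  11  11  12  12  12  12  12
  4   0  10  19  19  19  19  19  20  20  20  21  21  21  21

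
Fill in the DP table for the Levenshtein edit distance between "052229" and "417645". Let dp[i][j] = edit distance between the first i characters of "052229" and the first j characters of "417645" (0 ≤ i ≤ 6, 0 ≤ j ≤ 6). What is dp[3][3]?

3

   ''  4  1  7  6  4  5
''  0  1  2  3  4  5  6
 0  1  1  2  3  4  5  6
 5  2  2  2  3  4  5  5
 2  3  3  3  3  4  5  6
 2  4  4  4  4  4  5  6
 2  5  5  5  5  5  5  6
 9  6  6  6  6  6  6  6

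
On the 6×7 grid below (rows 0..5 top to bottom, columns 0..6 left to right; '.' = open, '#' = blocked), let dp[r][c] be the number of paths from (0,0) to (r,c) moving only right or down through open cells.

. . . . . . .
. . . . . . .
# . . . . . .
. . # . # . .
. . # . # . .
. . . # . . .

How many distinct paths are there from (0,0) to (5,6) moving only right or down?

r\c   0   1   2   3   4   5   6
  0   1   1   1   1   1   1   1
  1   1   2   3   4   5   6   7
  2   0   2   5   9  14  20  27
  3   0   2   0   9   0  20  47
  4   0   2   0   9   0  20  67
  5   0   2   2   0   0  20  87

87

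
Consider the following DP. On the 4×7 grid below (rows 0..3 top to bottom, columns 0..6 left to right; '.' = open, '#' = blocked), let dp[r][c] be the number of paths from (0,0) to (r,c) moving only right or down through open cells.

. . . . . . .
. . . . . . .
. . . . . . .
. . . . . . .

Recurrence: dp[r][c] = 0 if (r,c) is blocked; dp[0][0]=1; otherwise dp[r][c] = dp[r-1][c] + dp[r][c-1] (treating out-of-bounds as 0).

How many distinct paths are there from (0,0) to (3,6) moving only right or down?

r\c   0   1   2   3   4   5   6
  0   1   1   1   1   1   1   1
  1   1   2   3   4   5   6   7
  2   1   3   6  10  15  21  28
  3   1   4  10  20  35  56  84

84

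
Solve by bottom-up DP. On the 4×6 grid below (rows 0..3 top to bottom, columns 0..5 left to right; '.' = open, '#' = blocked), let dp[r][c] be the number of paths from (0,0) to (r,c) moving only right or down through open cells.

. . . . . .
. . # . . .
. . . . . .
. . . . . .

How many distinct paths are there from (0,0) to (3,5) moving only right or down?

26

r\c   0   1   2   3   4   5
  0   1   1   1   1   1   1
  1   1   2   0   1   2   3
  2   1   3   3   4   6   9
  3   1   4   7  11  17  26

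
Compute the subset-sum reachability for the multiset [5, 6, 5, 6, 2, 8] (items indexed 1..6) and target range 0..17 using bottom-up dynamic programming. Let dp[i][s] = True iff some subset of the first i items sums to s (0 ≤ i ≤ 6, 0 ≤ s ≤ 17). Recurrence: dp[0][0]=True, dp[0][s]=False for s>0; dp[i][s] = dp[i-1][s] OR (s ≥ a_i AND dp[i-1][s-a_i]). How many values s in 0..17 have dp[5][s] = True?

i\s   0   1   2   3   4   5   6   7   8   9  10  11  12  13  14  15  16  17
  0   T   F   F   F   F   F   F   F   F   F   F   F   F   F   F   F   F   F
  1   T   F   F   F   F   T   F   F   F   F   F   F   F   F   F   F   F   F
  2   T   F   F   F   F   T   T   F   F   F   F   T   F   F   F   F   F   F
  3   T   F   F   F   F   T   T   F   F   F   T   T   F   F   F   F   T   F
  4   T   F   F   F   F   T   T   F   F   F   T   T   T   F   F   F   T   T
  5   T   F   T   F   F   T   T   T   T   F   T   T   T   T   T   F   T   T
  6   T   F   T   F   F   T   T   T   T   F   T   T   T   T   T   T   T   T

13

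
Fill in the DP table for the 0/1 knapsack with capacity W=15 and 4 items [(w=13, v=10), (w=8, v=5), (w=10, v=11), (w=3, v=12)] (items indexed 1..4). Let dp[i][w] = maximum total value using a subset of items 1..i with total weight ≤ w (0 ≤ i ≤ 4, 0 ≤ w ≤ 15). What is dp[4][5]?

12

i\w   0   1   2   3   4   5   6   7   8   9  10  11  12  13  14  15
  0   0   0   0   0   0   0   0   0   0   0   0   0   0   0   0   0
  1   0   0   0   0   0   0   0   0   0   0   0   0   0  10  10  10
  2   0   0   0   0   0   0   0   0   5   5   5   5   5  10  10  10
  3   0   0   0   0   0   0   0   0   5   5  11  11  11  11  11  11
  4   0   0   0  12  12  12  12  12  12  12  12  17  17  23  23  23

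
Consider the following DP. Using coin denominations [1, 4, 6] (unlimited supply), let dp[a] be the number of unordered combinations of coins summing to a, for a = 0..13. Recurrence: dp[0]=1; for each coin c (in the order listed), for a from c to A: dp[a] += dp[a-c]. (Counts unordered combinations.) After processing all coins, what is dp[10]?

after  coin     0     1     2     3     4     5     6     7     8     9    10    11    12    13
          1     1     1     1     1     1     1     1     1     1     1     1     1     1     1
          4     1     1     1     1     2     2     2     2     3     3     3     3     4     4
          6     1     1     1     1     2     2     3     3     4     4     5     5     7     7

5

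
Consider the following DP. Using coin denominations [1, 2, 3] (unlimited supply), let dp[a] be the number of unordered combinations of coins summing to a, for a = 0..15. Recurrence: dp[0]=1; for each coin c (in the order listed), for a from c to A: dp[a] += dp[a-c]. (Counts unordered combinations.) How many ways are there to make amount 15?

27

after  coin     0     1     2     3     4     5     6     7     8     9    10    11    12    13    14    15
          1     1     1     1     1     1     1     1     1     1     1     1     1     1     1     1     1
          2     1     1     2     2     3     3     4     4     5     5     6     6     7     7     8     8
          3     1     1     2     3     4     5     7     8    10    12    14    16    19    21    24    27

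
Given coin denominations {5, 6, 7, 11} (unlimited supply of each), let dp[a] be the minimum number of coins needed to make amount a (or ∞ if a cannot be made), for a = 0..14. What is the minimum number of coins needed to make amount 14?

 a  0  1  2  3  4  5  6  7  8  9 10 11 12 13 14
dp  0  -  -  -  -  1  1  1  -  -  2  1  2  2  2
(- denotes ∞ / unreachable)

2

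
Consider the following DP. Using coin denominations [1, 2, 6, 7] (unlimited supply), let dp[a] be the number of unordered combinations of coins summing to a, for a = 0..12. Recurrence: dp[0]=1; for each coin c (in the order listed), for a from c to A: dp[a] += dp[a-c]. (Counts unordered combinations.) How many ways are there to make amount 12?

after  coin     0     1     2     3     4     5     6     7     8     9    10    11    12
          1     1     1     1     1     1     1     1     1     1     1     1     1     1
          2     1     1     2     2     3     3     4     4     5     5     6     6     7
          6     1     1     2     2     3     3     5     5     7     7     9     9    12
          7     1     1     2     2     3     3     5     6     8     9    11    12    15

15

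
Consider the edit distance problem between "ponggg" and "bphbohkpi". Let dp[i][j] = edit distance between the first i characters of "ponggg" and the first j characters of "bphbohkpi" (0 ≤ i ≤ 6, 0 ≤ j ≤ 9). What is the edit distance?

7

   ''  b  p  h  b  o  h  k  p  i
''  0  1  2  3  4  5  6  7  8  9
 p  1  1  1  2  3  4  5  6  7  8
 o  2  2  2  2  3  3  4  5  6  7
 n  3  3  3  3  3  4  4  5  6  7
 g  4  4  4  4  4  4  5  5  6  7
 g  5  5  5  5  5  5  5  6  6  7
 g  6  6  6  6  6  6  6  6  7  7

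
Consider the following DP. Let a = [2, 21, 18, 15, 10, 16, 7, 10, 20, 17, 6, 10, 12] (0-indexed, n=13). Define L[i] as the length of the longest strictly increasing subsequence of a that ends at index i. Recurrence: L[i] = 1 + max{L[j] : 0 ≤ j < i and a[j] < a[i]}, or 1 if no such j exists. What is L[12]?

4

   i    0    1    2    3    4    5    6    7    8    9   10   11   12
a[i]    2   21   18   15   10   16    7   10   20   17    6   10   12
L[i]    1    2    2    2    2    3    2    3    4    4    2    3    4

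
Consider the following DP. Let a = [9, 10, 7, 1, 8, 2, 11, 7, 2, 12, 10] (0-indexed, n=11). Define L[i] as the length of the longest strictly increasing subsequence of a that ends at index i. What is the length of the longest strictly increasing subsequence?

4

   i    0    1    2    3    4    5    6    7    8    9   10
a[i]    9   10    7    1    8    2   11    7    2   12   10
L[i]    1    2    1    1    2    2    3    3    2    4    4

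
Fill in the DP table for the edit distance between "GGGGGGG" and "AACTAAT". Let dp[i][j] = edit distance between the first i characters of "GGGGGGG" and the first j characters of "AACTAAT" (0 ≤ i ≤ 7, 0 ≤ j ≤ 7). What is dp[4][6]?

   ''  A  A  C  T  A  A  T
''  0  1  2  3  4  5  6  7
 G  1  1  2  3  4  5  6  7
 G  2  2  2  3  4  5  6  7
 G  3  3  3  3  4  5  6  7
 G  4  4  4  4  4  5  6  7
 G  5  5  5  5  5  5  6  7
 G  6  6  6  6  6  6  6  7
 G  7  7  7  7  7  7  7  7

6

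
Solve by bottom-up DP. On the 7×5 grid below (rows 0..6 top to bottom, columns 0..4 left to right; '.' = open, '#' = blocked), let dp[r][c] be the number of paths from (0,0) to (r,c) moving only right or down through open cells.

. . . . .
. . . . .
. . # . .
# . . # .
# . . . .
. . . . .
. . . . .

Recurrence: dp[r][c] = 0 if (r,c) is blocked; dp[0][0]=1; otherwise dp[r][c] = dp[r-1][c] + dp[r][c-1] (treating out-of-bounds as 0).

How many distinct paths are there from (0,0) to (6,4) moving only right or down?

r\c   0   1   2   3   4
  0   1   1   1   1   1
  1   1   2   3   4   5
  2   1   3   0   4   9
  3   0   3   3   0   9
  4   0   3   6   6  15
  5   0   3   9  15  30
  6   0   3  12  27  57

57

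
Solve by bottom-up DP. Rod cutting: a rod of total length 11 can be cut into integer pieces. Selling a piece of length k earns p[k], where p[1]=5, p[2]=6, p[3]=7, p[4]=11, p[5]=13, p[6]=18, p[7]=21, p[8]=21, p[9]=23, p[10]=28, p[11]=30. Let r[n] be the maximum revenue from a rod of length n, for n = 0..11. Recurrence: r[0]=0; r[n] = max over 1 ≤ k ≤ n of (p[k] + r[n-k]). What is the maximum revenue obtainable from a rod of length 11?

   n    0    1    2    3    4    5    6    7    8    9   10   11
r[n]    0    5   10   15   20   25   30   35   40   45   50   55

55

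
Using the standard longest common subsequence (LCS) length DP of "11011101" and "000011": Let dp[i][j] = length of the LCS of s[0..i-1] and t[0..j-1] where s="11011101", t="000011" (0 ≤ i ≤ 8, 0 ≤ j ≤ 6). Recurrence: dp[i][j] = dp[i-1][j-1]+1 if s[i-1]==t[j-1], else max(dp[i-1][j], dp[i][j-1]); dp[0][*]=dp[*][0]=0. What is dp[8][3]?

2

   ''  0  0  0  0  1  1
''  0  0  0  0  0  0  0
 1  0  0  0  0  0  1  1
 1  0  0  0  0  0  1  2
 0  0  1  1  1  1  1  2
 1  0  1  1  1  1  2  2
 1  0  1  1  1  1  2  3
 1  0  1  1  1  1  2  3
 0  0  1  2  2  2  2  3
 1  0  1  2  2  2  3  3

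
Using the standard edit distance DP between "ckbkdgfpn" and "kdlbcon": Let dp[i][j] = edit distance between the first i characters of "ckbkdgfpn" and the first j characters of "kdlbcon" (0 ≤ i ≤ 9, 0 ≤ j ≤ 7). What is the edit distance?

   ''  k  d  l  b  c  o  n
''  0  1  2  3  4  5  6  7
 c  1  1  2  3  4  4  5  6
 k  2  1  2  3  4  5  5  6
 b  3  2  2  3  3  4  5  6
 k  4  3  3  3  4  4  5  6
 d  5  4  3  4  4  5  5  6
 g  6  5  4  4  5  5  6  6
 f  7  6  5  5  5  6  6  7
 p  8  7  6  6  6  6  7  7
 n  9  8  7  7  7  7  7  7

7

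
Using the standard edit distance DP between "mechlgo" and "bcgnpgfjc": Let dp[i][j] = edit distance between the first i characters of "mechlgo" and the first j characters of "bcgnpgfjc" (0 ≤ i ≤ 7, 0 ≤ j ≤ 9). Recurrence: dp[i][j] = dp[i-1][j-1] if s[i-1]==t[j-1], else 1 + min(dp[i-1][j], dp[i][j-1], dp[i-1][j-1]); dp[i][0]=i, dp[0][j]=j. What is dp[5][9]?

9

   ''  b  c  g  n  p  g  f  j  c
''  0  1  2  3  4  5  6  7  8  9
 m  1  1  2  3  4  5  6  7  8  9
 e  2  2  2  3  4  5  6  7  8  9
 c  3  3  2  3  4  5  6  7  8  8
 h  4  4  3  3  4  5  6  7  8  9
 l  5  5  4  4  4  5  6  7  8  9
 g  6  6  5  4  5  5  5  6  7  8
 o  7  7  6  5  5  6  6  6  7  8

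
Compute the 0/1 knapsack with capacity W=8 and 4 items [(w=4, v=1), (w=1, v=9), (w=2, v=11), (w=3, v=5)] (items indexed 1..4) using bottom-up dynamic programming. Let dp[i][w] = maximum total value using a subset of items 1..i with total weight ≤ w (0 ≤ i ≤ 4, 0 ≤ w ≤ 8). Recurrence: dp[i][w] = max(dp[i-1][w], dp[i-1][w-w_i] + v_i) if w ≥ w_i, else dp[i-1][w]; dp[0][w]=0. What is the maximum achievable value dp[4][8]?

25

i\w   0   1   2   3   4   5   6   7   8
  0   0   0   0   0   0   0   0   0   0
  1   0   0   0   0   1   1   1   1   1
  2   0   9   9   9   9  10  10  10  10
  3   0   9  11  20  20  20  20  21  21
  4   0   9  11  20  20  20  25  25  25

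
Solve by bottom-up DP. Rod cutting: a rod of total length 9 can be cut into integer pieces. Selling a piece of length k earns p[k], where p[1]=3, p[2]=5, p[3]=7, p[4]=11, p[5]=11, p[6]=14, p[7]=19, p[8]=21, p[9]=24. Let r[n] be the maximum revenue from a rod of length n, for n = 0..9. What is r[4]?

   n    0    1    2    3    4    5    6    7    8    9
r[n]    0    3    6    9   12   15   18   21   24   27

12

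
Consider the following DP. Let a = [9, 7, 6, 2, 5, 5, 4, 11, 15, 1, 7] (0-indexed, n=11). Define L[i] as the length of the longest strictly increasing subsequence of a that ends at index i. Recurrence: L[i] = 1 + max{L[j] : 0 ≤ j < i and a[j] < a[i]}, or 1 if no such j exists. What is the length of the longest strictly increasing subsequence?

4

   i    0    1    2    3    4    5    6    7    8    9   10
a[i]    9    7    6    2    5    5    4   11   15    1    7
L[i]    1    1    1    1    2    2    2    3    4    1    3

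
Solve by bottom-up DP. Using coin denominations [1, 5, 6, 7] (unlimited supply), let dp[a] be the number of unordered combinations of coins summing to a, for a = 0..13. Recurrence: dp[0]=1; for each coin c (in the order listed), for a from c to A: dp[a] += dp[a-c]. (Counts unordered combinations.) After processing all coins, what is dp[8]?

after  coin     0     1     2     3     4     5     6     7     8     9    10    11    12    13
          1     1     1     1     1     1     1     1     1     1     1     1     1     1     1
          5     1     1     1     1     1     2     2     2     2     2     3     3     3     3
          6     1     1     1     1     1     2     3     3     3     3     4     5     6     6
          7     1     1     1     1     1     2     3     4     4     4     5     6     8     9

4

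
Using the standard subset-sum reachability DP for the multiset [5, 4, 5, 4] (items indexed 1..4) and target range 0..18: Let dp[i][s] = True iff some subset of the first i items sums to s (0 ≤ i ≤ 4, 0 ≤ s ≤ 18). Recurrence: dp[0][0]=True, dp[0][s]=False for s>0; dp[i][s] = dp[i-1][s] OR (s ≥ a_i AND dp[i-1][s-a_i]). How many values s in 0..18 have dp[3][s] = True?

i\s   0   1   2   3   4   5   6   7   8   9  10  11  12  13  14  15  16  17  18
  0   T   F   F   F   F   F   F   F   F   F   F   F   F   F   F   F   F   F   F
  1   T   F   F   F   F   T   F   F   F   F   F   F   F   F   F   F   F   F   F
  2   T   F   F   F   T   T   F   F   F   T   F   F   F   F   F   F   F   F   F
  3   T   F   F   F   T   T   F   F   F   T   T   F   F   F   T   F   F   F   F
  4   T   F   F   F   T   T   F   F   T   T   T   F   F   T   T   F   F   F   T

6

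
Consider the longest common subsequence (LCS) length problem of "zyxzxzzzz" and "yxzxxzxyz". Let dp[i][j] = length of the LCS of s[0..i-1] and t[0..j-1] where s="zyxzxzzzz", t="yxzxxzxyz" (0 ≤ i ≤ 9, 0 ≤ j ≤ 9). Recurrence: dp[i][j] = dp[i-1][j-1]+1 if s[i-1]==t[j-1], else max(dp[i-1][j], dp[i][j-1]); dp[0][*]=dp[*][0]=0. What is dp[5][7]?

   ''  y  x  z  x  x  z  x  y  z
''  0  0  0  0  0  0  0  0  0  0
 z  0  0  0  1  1  1  1  1  1  1
 y  0  1  1  1  1  1  1  1  2  2
 x  0  1  2  2  2  2  2  2  2  2
 z  0  1  2  3  3  3  3  3  3  3
 x  0  1  2  3  4  4  4  4  4  4
 z  0  1  2  3  4  4  5  5  5  5
 z  0  1  2  3  4  4  5  5  5  6
 z  0  1  2  3  4  4  5  5  5  6
 z  0  1  2  3  4  4  5  5  5  6

4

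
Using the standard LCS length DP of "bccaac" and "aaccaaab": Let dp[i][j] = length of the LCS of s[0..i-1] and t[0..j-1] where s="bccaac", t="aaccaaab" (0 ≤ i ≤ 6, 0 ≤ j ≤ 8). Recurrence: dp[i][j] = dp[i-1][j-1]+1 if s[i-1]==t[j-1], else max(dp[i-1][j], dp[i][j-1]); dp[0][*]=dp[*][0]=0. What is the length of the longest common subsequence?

   ''  a  a  c  c  a  a  a  b
''  0  0  0  0  0  0  0  0  0
 b  0  0  0  0  0  0  0  0  1
 c  0  0  0  1  1  1  1  1  1
 c  0  0  0  1  2  2  2  2  2
 a  0  1  1  1  2  3  3  3  3
 a  0  1  2  2  2  3  4  4  4
 c  0  1  2  3  3  3  4  4  4

4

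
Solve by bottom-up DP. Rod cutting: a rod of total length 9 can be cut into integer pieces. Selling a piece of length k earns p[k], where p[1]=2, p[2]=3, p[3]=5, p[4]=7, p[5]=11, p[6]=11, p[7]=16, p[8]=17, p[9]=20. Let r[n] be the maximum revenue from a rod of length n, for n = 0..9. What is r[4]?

8

   n    0    1    2    3    4    5    6    7    8    9
r[n]    0    2    4    6    8   11   13   16   18   20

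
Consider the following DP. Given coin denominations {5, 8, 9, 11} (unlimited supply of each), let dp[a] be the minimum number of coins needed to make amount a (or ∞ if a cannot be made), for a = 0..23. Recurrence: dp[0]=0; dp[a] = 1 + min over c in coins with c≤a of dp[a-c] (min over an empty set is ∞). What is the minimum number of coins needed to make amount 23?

 a  0  1  2  3  4  5  6  7  8  9 10 11 12 13 14 15 16 17 18 19 20 21 22 23
dp  0  -  -  -  -  1  -  -  1  1  2  1  -  2  2  3  2  2  2  2  2  3  2  3
(- denotes ∞ / unreachable)

3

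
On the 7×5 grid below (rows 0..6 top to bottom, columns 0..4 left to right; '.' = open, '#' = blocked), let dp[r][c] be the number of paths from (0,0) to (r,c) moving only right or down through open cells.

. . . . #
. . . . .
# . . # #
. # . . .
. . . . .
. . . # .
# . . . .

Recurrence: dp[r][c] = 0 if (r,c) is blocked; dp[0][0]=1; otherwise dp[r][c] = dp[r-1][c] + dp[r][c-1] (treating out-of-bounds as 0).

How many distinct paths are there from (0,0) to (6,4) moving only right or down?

20

r\c   0   1   2   3   4
  0   1   1   1   1   0
  1   1   2   3   4   4
  2   0   2   5   0   0
  3   0   0   5   5   5
  4   0   0   5  10  15
  5   0   0   5   0  15
  6   0   0   5   5  20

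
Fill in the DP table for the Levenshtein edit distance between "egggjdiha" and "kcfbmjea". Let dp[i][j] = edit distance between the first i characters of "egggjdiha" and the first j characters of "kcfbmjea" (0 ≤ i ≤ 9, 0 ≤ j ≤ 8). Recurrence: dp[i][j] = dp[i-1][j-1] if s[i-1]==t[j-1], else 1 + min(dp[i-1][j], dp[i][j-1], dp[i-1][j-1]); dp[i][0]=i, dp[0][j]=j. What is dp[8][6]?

8

   ''  k  c  f  b  m  j  e  a
''  0  1  2  3  4  5  6  7  8
 e  1  1  2  3  4  5  6  6  7
 g  2  2  2  3  4  5  6  7  7
 g  3  3  3  3  4  5  6  7  8
 g  4  4  4  4  4  5  6  7  8
 j  5  5  5  5  5  5  5  6  7
 d  6  6  6  6  6  6  6  6  7
 i  7  7  7  7  7  7  7  7  7
 h  8  8  8  8  8  8  8  8  8
 a  9  9  9  9  9  9  9  9  8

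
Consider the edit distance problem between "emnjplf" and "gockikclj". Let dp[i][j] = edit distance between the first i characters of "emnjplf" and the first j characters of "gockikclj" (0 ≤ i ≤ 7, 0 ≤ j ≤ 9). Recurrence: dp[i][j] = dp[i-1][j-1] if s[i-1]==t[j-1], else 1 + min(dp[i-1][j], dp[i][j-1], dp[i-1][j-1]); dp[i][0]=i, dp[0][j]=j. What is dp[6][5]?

6

   ''  g  o  c  k  i  k  c  l  j
''  0  1  2  3  4  5  6  7  8  9
 e  1  1  2  3  4  5  6  7  8  9
 m  2  2  2  3  4  5  6  7  8  9
 n  3  3  3  3  4  5  6  7  8  9
 j  4  4  4  4  4  5  6  7  8  8
 p  5  5  5  5  5  5  6  7  8  9
 l  6  6  6  6  6  6  6  7  7  8
 f  7  7  7  7  7  7  7  7  8  8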